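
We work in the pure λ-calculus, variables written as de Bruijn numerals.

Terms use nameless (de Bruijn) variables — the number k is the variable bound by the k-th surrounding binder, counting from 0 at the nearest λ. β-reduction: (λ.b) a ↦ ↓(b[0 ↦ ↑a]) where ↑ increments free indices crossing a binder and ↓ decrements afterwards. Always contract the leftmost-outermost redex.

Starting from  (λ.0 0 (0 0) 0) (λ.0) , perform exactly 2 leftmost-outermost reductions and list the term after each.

  start: (λ.0 0 (0 0) 0) (λ.0)
  →1  (λ.0) (λ.0) ((λ.0) (λ.0)) (λ.0)
  →2  (λ.0) ((λ.0) (λ.0)) (λ.0)

Answer: after 2 steps: (λ.0) ((λ.0) (λ.0)) (λ.0)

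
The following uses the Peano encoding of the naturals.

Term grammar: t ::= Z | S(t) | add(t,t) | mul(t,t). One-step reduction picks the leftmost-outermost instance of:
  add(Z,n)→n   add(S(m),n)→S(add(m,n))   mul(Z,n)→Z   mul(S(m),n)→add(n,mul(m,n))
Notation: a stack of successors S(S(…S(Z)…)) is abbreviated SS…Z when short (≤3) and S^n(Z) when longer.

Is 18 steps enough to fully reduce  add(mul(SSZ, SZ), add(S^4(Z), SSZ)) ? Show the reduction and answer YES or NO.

  start: add(mul(SSZ, SZ), add(S^4(Z), SSZ))
  →1  add(add(SZ, mul(SZ, SZ)), add(S^4(Z), SSZ))
  →2  add(S(add(Z, mul(SZ, SZ))), add(S^4(Z), SSZ))
  →3  S(add(add(Z, mul(SZ, SZ)), add(S^4(Z), SSZ)))
  →4  S(add(mul(SZ, SZ), add(S^4(Z), SSZ)))
  →5  S(add(add(SZ, mul(Z, SZ)), add(S^4(Z), SSZ)))
  →6  S(add(S(add(Z, mul(Z, SZ))), add(S^4(Z), SSZ)))
  →7  S(S(add(add(Z, mul(Z, SZ)), add(S^4(Z), SSZ))))
  →8  S(S(add(mul(Z, SZ), add(S^4(Z), SSZ))))
  →9  S(S(add(Z, add(S^4(Z), SSZ))))
  →10  S(S(add(S^4(Z), SSZ)))
  →11  S(S(S(add(SSSZ, SSZ))))
  →12  S(S(S(S(add(SSZ, SSZ)))))
  →13  S(S(S(S(S(add(SZ, SSZ))))))
  →14  S(S(S(S(S(S(add(Z, SSZ)))))))
  →15  S^8(Z)

Answer: YES — reaches normal form S^8(Z) in 15 ≤ 18 steps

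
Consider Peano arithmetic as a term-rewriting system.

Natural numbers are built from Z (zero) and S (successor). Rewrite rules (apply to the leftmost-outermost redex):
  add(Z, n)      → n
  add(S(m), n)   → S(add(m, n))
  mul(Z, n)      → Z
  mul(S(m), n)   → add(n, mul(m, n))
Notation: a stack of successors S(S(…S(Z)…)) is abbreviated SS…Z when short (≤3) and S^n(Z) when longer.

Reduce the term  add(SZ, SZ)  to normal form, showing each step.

Answer: normal form = SSZ  (in 2 steps)

Reduction:
  start: add(SZ, SZ)
  step 1: S(add(Z, SZ))
  step 2: SSZ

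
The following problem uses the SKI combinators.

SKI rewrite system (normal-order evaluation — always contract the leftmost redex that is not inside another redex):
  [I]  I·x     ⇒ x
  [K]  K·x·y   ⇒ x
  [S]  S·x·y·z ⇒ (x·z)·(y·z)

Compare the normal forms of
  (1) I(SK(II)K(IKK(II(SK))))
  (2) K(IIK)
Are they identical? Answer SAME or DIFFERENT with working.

Term A:
  start: I(SK(II)K(IKK(II(SK))))
  step 1: SK(II)K(IKK(II(SK)))
  step 2: KK(IIK)(IKK(II(SK)))
  step 3: K(IKK(II(SK)))
  step 4: K(KK(II(SK)))
  step 5: KK

Term B:
  start: K(IIK)
  step 1: K(IK)
  step 2: KK

Answer: SAME — A ⇓ KK, B ⇓ KK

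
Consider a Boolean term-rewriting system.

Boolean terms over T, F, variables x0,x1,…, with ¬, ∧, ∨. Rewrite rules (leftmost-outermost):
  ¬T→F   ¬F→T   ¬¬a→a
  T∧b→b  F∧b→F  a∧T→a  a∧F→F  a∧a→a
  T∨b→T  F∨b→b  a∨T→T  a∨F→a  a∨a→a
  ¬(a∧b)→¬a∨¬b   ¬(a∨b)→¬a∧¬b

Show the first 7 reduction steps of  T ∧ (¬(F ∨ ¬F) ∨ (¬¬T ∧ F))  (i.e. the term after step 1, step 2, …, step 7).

  start: T ∧ (¬(F ∨ ¬F) ∨ (¬¬T ∧ F))
  →1  ¬(F ∨ ¬F) ∨ (¬¬T ∧ F)
  →2  (¬F ∧ ¬¬F) ∨ (¬¬T ∧ F)
  →3  (T ∧ ¬¬F) ∨ (¬¬T ∧ F)
  →4  ¬¬F ∨ (¬¬T ∧ F)
  →5  F ∨ (¬¬T ∧ F)
  →6  ¬¬T ∧ F
  →7  F

Answer: after 7 steps: F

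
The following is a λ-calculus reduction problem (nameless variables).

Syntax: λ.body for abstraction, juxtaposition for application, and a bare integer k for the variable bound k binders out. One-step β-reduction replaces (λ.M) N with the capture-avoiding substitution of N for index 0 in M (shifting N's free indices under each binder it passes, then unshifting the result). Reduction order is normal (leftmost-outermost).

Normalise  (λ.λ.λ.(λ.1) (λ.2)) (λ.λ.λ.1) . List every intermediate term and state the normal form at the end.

  start: (λ.λ.λ.(λ.1) (λ.2)) (λ.λ.λ.1)
  step 1: λ.λ.(λ.1) (λ.2)
  step 2: λ.λ.0

Answer: normal form = λ.λ.0  (in 2 steps)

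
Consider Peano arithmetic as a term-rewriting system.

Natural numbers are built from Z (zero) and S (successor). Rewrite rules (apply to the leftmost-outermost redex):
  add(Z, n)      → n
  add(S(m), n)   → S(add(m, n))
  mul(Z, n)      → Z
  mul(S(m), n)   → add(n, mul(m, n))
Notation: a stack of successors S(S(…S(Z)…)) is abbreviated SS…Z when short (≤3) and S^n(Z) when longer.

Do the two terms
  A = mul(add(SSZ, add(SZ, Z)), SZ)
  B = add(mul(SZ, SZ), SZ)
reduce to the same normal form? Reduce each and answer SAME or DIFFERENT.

Answer: DIFFERENT — A ⇓ SSSZ, B ⇓ SSZ

Working:
Term A:
  start: mul(add(SSZ, add(SZ, Z)), SZ)
  →1  mul(S(add(SZ, add(SZ, Z))), SZ)
  →2  add(SZ, mul(add(SZ, add(SZ, Z)), SZ))
  →3  S(add(Z, mul(add(SZ, add(SZ, Z)), SZ)))
  →4  S(mul(add(SZ, add(SZ, Z)), SZ))
  →5  S(mul(S(add(Z, add(SZ, Z))), SZ))
  →6  S(add(SZ, mul(add(Z, add(SZ, Z)), SZ)))
  →7  S(S(add(Z, mul(add(Z, add(SZ, Z)), SZ))))
  →8  S(S(mul(add(Z, add(SZ, Z)), SZ)))
  →9  S(S(mul(add(SZ, Z), SZ)))
  →10  S(S(mul(S(add(Z, Z)), SZ)))
  →11  S(S(add(SZ, mul(add(Z, Z), SZ))))
  →12  S(S(S(add(Z, mul(add(Z, Z), SZ)))))
  →13  S(S(S(mul(add(Z, Z), SZ))))
  →14  S(S(S(mul(Z, SZ))))
  →15  SSSZ

Term B:
  start: add(mul(SZ, SZ), SZ)
  →1  add(add(SZ, mul(Z, SZ)), SZ)
  →2  add(S(add(Z, mul(Z, SZ))), SZ)
  →3  S(add(add(Z, mul(Z, SZ)), SZ))
  →4  S(add(mul(Z, SZ), SZ))
  →5  S(add(Z, SZ))
  →6  SSZ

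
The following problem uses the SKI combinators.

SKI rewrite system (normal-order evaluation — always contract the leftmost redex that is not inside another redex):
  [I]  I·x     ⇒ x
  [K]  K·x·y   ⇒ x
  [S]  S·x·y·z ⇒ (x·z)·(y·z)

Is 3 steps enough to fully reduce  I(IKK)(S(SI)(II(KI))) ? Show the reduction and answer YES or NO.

  start: I(IKK)(S(SI)(II(KI)))
  →1  IKK(S(SI)(II(KI)))
  →2  KK(S(SI)(II(KI)))
  →3  K

Answer: YES — reaches normal form K in 3 ≤ 3 steps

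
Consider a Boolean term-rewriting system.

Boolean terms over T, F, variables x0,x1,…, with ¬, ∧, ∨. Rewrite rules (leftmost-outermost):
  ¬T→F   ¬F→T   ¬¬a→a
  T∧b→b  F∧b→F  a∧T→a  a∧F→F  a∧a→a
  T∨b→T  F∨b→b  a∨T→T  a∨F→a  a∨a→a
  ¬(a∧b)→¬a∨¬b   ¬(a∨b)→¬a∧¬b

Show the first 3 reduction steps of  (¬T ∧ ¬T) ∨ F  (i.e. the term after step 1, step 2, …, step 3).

  start: (¬T ∧ ¬T) ∨ F
  step 1: ¬T ∧ ¬T
  step 2: ¬T
  step 3: F

Answer: after 3 steps: F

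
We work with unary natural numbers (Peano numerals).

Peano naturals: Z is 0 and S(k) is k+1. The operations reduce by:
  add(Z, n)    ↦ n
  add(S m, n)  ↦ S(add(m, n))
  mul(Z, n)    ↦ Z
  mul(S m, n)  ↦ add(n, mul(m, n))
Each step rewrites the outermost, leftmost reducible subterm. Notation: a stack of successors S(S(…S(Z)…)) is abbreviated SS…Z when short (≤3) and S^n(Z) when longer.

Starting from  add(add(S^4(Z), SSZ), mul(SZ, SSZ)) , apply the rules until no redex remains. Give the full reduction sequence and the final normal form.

  start: add(add(S^4(Z), SSZ), mul(SZ, SSZ))
  →1  add(S(add(SSSZ, SSZ)), mul(SZ, SSZ))
  →2  S(add(add(SSSZ, SSZ), mul(SZ, SSZ)))
  →3  S(add(S(add(SSZ, SSZ)), mul(SZ, SSZ)))
  →4  S(S(add(add(SSZ, SSZ), mul(SZ, SSZ))))
  →5  S(S(add(S(add(SZ, SSZ)), mul(SZ, SSZ))))
  →6  S(S(S(add(add(SZ, SSZ), mul(SZ, SSZ)))))
  →7  S(S(S(add(S(add(Z, SSZ)), mul(SZ, SSZ)))))
  →8  S(S(S(S(add(add(Z, SSZ), mul(SZ, SSZ))))))
  →9  S(S(S(S(add(SSZ, mul(SZ, SSZ))))))
  →10  S(S(S(S(S(add(SZ, mul(SZ, SSZ)))))))
  →11  S(S(S(S(S(S(add(Z, mul(SZ, SSZ))))))))
  →12  S(S(S(S(S(S(mul(SZ, SSZ)))))))
  →13  S(S(S(S(S(S(add(SSZ, mul(Z, SSZ))))))))
  →14  S(S(S(S(S(S(S(add(SZ, mul(Z, SSZ)))))))))
  →15  S(S(S(S(S(S(S(S(add(Z, mul(Z, SSZ))))))))))
  →16  S(S(S(S(S(S(S(S(mul(Z, SSZ)))))))))
  →17  S^8(Z)

Answer: normal form = S^8(Z)  (in 17 steps)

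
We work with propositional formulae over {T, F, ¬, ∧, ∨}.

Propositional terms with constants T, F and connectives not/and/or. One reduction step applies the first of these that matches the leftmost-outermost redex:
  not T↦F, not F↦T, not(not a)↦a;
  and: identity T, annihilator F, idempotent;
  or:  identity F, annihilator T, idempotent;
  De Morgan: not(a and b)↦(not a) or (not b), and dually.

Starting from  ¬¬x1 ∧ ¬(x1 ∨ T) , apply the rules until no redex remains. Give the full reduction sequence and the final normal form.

Answer: normal form = F  (in 5 steps)

Reduction:
  start: ¬¬x1 ∧ ¬(x1 ∨ T)
  [1] x1 ∧ ¬(x1 ∨ T)
  [2] x1 ∧ (¬x1 ∧ ¬T)
  [3] x1 ∧ (¬x1 ∧ F)
  [4] x1 ∧ F
  [5] F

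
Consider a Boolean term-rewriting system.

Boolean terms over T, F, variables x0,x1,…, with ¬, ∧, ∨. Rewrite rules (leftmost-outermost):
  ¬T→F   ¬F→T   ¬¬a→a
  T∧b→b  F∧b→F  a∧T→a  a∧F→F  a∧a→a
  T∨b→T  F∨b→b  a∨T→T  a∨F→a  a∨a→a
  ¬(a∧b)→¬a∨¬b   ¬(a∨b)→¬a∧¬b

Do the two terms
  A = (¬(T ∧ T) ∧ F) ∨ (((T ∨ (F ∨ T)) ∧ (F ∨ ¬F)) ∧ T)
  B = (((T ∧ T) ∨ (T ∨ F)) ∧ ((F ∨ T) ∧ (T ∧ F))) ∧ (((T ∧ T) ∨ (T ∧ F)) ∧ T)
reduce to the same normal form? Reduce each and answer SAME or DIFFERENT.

Answer: DIFFERENT — A ⇓ T, B ⇓ F

Reduction:
Term A:
  start: (¬(T ∧ T) ∧ F) ∨ (((T ∨ (F ∨ T)) ∧ (F ∨ ¬F)) ∧ T)
  [1] F ∨ (((T ∨ (F ∨ T)) ∧ (F ∨ ¬F)) ∧ T)
  [2] ((T ∨ (F ∨ T)) ∧ (F ∨ ¬F)) ∧ T
  [3] (T ∨ (F ∨ T)) ∧ (F ∨ ¬F)
  [4] T ∧ (F ∨ ¬F)
  [5] F ∨ ¬F
  [6] ¬F
  [7] T

Term B:
  start: (((T ∧ T) ∨ (T ∨ F)) ∧ ((F ∨ T) ∧ (T ∧ F))) ∧ (((T ∧ T) ∨ (T ∧ F)) ∧ T)
  [1] ((T ∨ (T ∨ F)) ∧ ((F ∨ T) ∧ (T ∧ F))) ∧ (((T ∧ T) ∨ (T ∧ F)) ∧ T)
  [2] (T ∧ ((F ∨ T) ∧ (T ∧ F))) ∧ (((T ∧ T) ∨ (T ∧ F)) ∧ T)
  [3] ((F ∨ T) ∧ (T ∧ F)) ∧ (((T ∧ T) ∨ (T ∧ F)) ∧ T)
  [4] (T ∧ (T ∧ F)) ∧ (((T ∧ T) ∨ (T ∧ F)) ∧ T)
  [5] (T ∧ F) ∧ (((T ∧ T) ∨ (T ∧ F)) ∧ T)
  [6] F ∧ (((T ∧ T) ∨ (T ∧ F)) ∧ T)
  [7] F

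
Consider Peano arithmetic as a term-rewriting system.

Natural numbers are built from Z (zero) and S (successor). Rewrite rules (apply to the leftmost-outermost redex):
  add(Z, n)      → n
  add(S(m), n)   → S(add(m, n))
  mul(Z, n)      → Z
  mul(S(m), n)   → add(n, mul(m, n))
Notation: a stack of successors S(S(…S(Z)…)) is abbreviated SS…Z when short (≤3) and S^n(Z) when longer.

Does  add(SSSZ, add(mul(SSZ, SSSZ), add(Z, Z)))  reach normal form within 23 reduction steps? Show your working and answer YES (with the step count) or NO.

Answer: YES — reaches normal form S^9(Z) in 23 ≤ 23 steps

Working:
  start: add(SSSZ, add(mul(SSZ, SSSZ), add(Z, Z)))
  →1  S(add(SSZ, add(mul(SSZ, SSSZ), add(Z, Z))))
  →2  S(S(add(SZ, add(mul(SSZ, SSSZ), add(Z, Z)))))
  →3  S(S(S(add(Z, add(mul(SSZ, SSSZ), add(Z, Z))))))
  →4  S(S(S(add(mul(SSZ, SSSZ), add(Z, Z)))))
  →5  S(S(S(add(add(SSSZ, mul(SZ, SSSZ)), add(Z, Z)))))
  →6  S(S(S(add(S(add(SSZ, mul(SZ, SSSZ))), add(Z, Z)))))
  →7  S(S(S(S(add(add(SSZ, mul(SZ, SSSZ)), add(Z, Z))))))
  →8  S(S(S(S(add(S(add(SZ, mul(SZ, SSSZ))), add(Z, Z))))))
  →9  S(S(S(S(S(add(add(SZ, mul(SZ, SSSZ)), add(Z, Z)))))))
  →10  S(S(S(S(S(add(S(add(Z, mul(SZ, SSSZ))), add(Z, Z)))))))
  →11  S(S(S(S(S(S(add(add(Z, mul(SZ, SSSZ)), add(Z, Z))))))))
  →12  S(S(S(S(S(S(add(mul(SZ, SSSZ), add(Z, Z))))))))
  →13  S(S(S(S(S(S(add(add(SSSZ, mul(Z, SSSZ)), add(Z, Z))))))))
  →14  S(S(S(S(S(S(add(S(add(SSZ, mul(Z, SSSZ))), add(Z, Z))))))))
  →15  S(S(S(S(S(S(S(add(add(SSZ, mul(Z, SSSZ)), add(Z, Z)))))))))
  →16  S(S(S(S(S(S(S(add(S(add(SZ, mul(Z, SSSZ))), add(Z, Z)))))))))
  →17  S(S(S(S(S(S(S(S(add(add(SZ, mul(Z, SSSZ)), add(Z, Z))))))))))
  →18  S(S(S(S(S(S(S(S(add(S(add(Z, mul(Z, SSSZ))), add(Z, Z))))))))))
  →19  S(S(S(S(S(S(S(S(S(add(add(Z, mul(Z, SSSZ)), add(Z, Z)))))))))))
  →20  S(S(S(S(S(S(S(S(S(add(mul(Z, SSSZ), add(Z, Z)))))))))))
  →21  S(S(S(S(S(S(S(S(S(add(Z, add(Z, Z)))))))))))
  →22  S(S(S(S(S(S(S(S(S(add(Z, Z))))))))))
  →23  S^9(Z)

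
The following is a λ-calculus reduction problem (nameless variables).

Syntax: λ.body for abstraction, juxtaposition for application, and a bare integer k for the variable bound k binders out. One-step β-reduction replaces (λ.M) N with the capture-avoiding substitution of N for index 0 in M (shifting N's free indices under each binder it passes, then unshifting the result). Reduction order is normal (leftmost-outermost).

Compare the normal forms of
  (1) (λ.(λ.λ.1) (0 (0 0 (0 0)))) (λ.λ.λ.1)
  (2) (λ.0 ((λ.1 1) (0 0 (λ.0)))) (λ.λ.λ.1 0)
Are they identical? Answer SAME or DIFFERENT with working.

Answer: DIFFERENT — A ⇓ λ.λ.λ.1, B ⇓ λ.λ.1 0

Reduction:
Term A:
  start: (λ.(λ.λ.1) (0 (0 0 (0 0)))) (λ.λ.λ.1)
  step 1: (λ.λ.1) ((λ.λ.λ.1) ((λ.λ.λ.1) (λ.λ.λ.1) ((λ.λ.λ.1) (λ.λ.λ.1))))
  step 2: λ.(λ.λ.λ.1) ((λ.λ.λ.1) (λ.λ.λ.1) ((λ.λ.λ.1) (λ.λ.λ.1)))
  step 3: λ.λ.λ.1

Term B:
  start: (λ.0 ((λ.1 1) (0 0 (λ.0)))) (λ.λ.λ.1 0)
  step 1: (λ.λ.λ.1 0) ((λ.(λ.λ.λ.1 0) (λ.λ.λ.1 0)) ((λ.λ.λ.1 0) (λ.λ.λ.1 0) (λ.0)))
  step 2: λ.λ.1 0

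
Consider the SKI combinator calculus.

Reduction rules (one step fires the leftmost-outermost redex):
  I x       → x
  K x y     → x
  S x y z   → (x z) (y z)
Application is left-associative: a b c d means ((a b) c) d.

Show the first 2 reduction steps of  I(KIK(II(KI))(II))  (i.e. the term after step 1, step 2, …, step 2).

  start: I(KIK(II(KI))(II))
  step 1: KIK(II(KI))(II)
  step 2: I(II(KI))(II)

Answer: after 2 steps: I(II(KI))(II)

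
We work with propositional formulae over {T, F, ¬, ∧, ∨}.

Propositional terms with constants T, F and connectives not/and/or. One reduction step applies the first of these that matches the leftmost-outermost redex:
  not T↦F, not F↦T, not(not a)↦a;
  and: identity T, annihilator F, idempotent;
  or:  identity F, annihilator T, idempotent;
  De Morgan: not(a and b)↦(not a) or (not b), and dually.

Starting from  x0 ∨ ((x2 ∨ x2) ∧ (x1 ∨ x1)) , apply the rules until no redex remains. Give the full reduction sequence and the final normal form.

  start: x0 ∨ ((x2 ∨ x2) ∧ (x1 ∨ x1))
  [1] x0 ∨ (x2 ∧ (x1 ∨ x1))
  [2] x0 ∨ (x2 ∧ x1)

Answer: normal form = x0 ∨ (x2 ∧ x1)  (in 2 steps)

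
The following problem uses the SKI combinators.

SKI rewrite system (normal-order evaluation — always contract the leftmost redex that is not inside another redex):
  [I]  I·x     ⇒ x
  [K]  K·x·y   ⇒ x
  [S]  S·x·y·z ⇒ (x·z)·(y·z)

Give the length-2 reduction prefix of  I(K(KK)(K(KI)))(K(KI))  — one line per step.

  start: I(K(KK)(K(KI)))(K(KI))
  →1  K(KK)(K(KI))(K(KI))
  →2  KK(K(KI))

Answer: after 2 steps: KK(K(KI))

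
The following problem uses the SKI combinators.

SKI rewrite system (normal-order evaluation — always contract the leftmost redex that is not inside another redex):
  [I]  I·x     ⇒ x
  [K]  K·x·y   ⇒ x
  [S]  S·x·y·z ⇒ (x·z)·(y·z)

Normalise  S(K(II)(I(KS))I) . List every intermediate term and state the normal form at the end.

  start: S(K(II)(I(KS))I)
  →1  S(III)
  →2  S(II)
  →3  SI

Answer: normal form = SI  (in 3 steps)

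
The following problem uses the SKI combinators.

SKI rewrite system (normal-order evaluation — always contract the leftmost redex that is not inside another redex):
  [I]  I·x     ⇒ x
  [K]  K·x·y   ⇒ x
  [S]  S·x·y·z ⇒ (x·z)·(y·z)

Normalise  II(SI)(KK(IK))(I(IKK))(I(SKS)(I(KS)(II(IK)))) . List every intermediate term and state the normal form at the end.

  start: II(SI)(KK(IK))(I(IKK))(I(SKS)(I(KS)(II(IK))))
  step 1: I(SI)(KK(IK))(I(IKK))(I(SKS)(I(KS)(II(IK))))
  step 2: SI(KK(IK))(I(IKK))(I(SKS)(I(KS)(II(IK))))
  step 3: I(I(IKK))(KK(IK)(I(IKK)))(I(SKS)(I(KS)(II(IK))))
  step 4: I(IKK)(KK(IK)(I(IKK)))(I(SKS)(I(KS)(II(IK))))
  step 5: IKK(KK(IK)(I(IKK)))(I(SKS)(I(KS)(II(IK))))
  step 6: KK(KK(IK)(I(IKK)))(I(SKS)(I(KS)(II(IK))))
  step 7: K(I(SKS)(I(KS)(II(IK))))
  step 8: K(SKS(I(KS)(II(IK))))
  step 9: K(K(I(KS)(II(IK)))(S(I(KS)(II(IK)))))
  step 10: K(I(KS)(II(IK)))
  step 11: K(KS(II(IK)))
  step 12: KS

Answer: normal form = KS  (in 12 steps)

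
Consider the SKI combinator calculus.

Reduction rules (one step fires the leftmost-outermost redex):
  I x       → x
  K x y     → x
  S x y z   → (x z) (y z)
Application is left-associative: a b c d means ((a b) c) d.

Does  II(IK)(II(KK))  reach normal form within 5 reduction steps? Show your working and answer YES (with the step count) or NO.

  start: II(IK)(II(KK))
  step 1: I(IK)(II(KK))
  step 2: IK(II(KK))
  step 3: K(II(KK))
  step 4: K(I(KK))
  step 5: K(KK)

Answer: YES — reaches normal form K(KK) in 5 ≤ 5 steps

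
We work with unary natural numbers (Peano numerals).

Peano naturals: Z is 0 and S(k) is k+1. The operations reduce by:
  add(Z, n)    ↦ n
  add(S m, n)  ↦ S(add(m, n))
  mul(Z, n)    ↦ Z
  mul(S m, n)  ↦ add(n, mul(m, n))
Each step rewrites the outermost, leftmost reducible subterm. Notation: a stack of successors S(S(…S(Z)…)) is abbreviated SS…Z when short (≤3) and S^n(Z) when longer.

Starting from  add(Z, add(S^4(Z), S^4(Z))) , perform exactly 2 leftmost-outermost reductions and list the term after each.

  start: add(Z, add(S^4(Z), S^4(Z)))
  step 1: add(S^4(Z), S^4(Z))
  step 2: S(add(SSSZ, S^4(Z)))

Answer: after 2 steps: S(add(SSSZ, S^4(Z)))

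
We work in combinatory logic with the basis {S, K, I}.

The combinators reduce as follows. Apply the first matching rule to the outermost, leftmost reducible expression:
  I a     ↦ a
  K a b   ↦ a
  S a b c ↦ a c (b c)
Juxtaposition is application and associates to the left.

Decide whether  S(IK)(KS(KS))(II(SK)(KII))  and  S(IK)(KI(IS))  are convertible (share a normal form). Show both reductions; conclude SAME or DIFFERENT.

Term A:
  start: S(IK)(KS(KS))(II(SK)(KII))
  step 1: IK(II(SK)(KII))(KS(KS)(II(SK)(KII)))
  step 2: K(II(SK)(KII))(KS(KS)(II(SK)(KII)))
  step 3: II(SK)(KII)
  step 4: I(SK)(KII)
  step 5: SK(KII)
  step 6: SKI

Term B:
  start: S(IK)(KI(IS))
  step 1: SK(KI(IS))
  step 2: SKI

Answer: SAME — A ⇓ SKI, B ⇓ SKI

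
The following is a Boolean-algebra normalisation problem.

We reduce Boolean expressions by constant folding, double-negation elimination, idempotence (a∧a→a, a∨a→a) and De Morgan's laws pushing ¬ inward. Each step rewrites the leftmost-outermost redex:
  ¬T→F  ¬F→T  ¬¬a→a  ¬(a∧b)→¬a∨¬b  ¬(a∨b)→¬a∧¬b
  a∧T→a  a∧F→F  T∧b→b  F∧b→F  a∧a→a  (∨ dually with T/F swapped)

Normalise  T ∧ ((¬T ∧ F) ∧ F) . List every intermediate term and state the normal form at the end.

  start: T ∧ ((¬T ∧ F) ∧ F)
  [1] (¬T ∧ F) ∧ F
  [2] F

Answer: normal form = F  (in 2 steps)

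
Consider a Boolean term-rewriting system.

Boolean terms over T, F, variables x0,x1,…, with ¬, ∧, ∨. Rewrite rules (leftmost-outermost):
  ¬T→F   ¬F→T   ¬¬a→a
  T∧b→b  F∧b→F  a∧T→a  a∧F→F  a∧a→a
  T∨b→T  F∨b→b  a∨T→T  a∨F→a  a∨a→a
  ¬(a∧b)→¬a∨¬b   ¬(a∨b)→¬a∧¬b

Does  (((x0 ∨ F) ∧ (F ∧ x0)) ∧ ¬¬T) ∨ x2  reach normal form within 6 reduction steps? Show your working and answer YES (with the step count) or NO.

Answer: YES — reaches normal form x2 in 5 ≤ 6 steps

Working:
  start: (((x0 ∨ F) ∧ (F ∧ x0)) ∧ ¬¬T) ∨ x2
  [1] ((x0 ∧ (F ∧ x0)) ∧ ¬¬T) ∨ x2
  [2] ((x0 ∧ F) ∧ ¬¬T) ∨ x2
  [3] (F ∧ ¬¬T) ∨ x2
  [4] F ∨ x2
  [5] x2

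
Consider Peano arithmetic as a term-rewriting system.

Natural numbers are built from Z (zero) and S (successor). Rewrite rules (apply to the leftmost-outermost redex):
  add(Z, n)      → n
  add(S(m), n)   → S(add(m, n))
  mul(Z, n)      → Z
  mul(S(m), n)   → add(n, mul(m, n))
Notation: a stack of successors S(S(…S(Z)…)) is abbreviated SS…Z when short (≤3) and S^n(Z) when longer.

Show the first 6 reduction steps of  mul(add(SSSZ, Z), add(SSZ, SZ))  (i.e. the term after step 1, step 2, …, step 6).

  start: mul(add(SSSZ, Z), add(SSZ, SZ))
  →1  mul(S(add(SSZ, Z)), add(SSZ, SZ))
  →2  add(add(SSZ, SZ), mul(add(SSZ, Z), add(SSZ, SZ)))
  →3  add(S(add(SZ, SZ)), mul(add(SSZ, Z), add(SSZ, SZ)))
  →4  S(add(add(SZ, SZ), mul(add(SSZ, Z), add(SSZ, SZ))))
  →5  S(add(S(add(Z, SZ)), mul(add(SSZ, Z), add(SSZ, SZ))))
  →6  S(S(add(add(Z, SZ), mul(add(SSZ, Z), add(SSZ, SZ)))))

Answer: after 6 steps: S(S(add(add(Z, SZ), mul(add(SSZ, Z), add(SSZ, SZ)))))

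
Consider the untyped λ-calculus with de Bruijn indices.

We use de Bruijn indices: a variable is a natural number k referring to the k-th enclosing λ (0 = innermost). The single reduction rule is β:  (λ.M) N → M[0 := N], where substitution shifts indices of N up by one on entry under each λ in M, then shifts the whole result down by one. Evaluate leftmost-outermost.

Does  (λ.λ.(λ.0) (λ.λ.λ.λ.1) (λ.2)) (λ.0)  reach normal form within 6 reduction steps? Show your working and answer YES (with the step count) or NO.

  start: (λ.λ.(λ.0) (λ.λ.λ.λ.1) (λ.2)) (λ.0)
  →1  λ.(λ.0) (λ.λ.λ.λ.1) (λ.λ.0)
  →2  λ.(λ.λ.λ.λ.1) (λ.λ.0)
  →3  λ.λ.λ.λ.1

Answer: YES — reaches normal form λ.λ.λ.λ.1 in 3 ≤ 6 steps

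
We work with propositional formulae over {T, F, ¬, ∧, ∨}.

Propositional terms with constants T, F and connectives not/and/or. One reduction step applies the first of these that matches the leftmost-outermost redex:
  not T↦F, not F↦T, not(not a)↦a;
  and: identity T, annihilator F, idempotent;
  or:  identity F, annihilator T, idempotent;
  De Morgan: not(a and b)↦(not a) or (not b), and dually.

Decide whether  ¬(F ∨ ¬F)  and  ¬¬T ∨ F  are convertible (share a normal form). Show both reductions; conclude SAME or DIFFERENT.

Answer: DIFFERENT — A ⇓ F, B ⇓ T

Derivation:
Term A:
  start: ¬(F ∨ ¬F)
  →1  ¬F ∧ ¬¬F
  →2  T ∧ ¬¬F
  →3  ¬¬F
  →4  F

Term B:
  start: ¬¬T ∨ F
  →1  ¬¬T
  →2  T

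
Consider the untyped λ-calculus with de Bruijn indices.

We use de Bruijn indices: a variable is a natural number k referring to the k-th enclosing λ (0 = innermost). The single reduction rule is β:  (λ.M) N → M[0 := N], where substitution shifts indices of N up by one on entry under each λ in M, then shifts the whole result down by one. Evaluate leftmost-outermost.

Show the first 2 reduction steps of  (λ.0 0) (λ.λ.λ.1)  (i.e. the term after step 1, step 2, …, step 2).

Answer: after 2 steps: λ.λ.1

Derivation:
  start: (λ.0 0) (λ.λ.λ.1)
  [1] (λ.λ.λ.1) (λ.λ.λ.1)
  [2] λ.λ.1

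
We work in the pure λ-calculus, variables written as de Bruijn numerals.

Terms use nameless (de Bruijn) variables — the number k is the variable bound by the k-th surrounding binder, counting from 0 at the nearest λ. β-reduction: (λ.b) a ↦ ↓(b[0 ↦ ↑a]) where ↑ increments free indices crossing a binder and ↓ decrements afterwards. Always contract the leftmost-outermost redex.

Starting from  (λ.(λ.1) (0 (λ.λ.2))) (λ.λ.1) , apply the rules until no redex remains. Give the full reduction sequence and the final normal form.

  start: (λ.(λ.1) (0 (λ.λ.2))) (λ.λ.1)
  step 1: (λ.λ.λ.1) ((λ.λ.1) (λ.λ.λ.λ.1))
  step 2: λ.λ.1

Answer: normal form = λ.λ.1  (in 2 steps)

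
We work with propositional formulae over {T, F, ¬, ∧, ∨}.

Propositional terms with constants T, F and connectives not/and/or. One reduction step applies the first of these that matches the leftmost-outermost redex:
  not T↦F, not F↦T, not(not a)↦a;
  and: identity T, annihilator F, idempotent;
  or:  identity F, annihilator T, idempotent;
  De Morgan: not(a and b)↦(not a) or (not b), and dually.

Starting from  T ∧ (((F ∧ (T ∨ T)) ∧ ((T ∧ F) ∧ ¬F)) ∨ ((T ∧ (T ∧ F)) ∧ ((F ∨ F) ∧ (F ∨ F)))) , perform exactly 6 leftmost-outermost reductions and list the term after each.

Answer: after 6 steps: F ∧ ((F ∨ F) ∧ (F ∨ F))

Working:
  start: T ∧ (((F ∧ (T ∨ T)) ∧ ((T ∧ F) ∧ ¬F)) ∨ ((T ∧ (T ∧ F)) ∧ ((F ∨ F) ∧ (F ∨ F))))
  →1  ((F ∧ (T ∨ T)) ∧ ((T ∧ F) ∧ ¬F)) ∨ ((T ∧ (T ∧ F)) ∧ ((F ∨ F) ∧ (F ∨ F)))
  →2  (F ∧ ((T ∧ F) ∧ ¬F)) ∨ ((T ∧ (T ∧ F)) ∧ ((F ∨ F) ∧ (F ∨ F)))
  →3  F ∨ ((T ∧ (T ∧ F)) ∧ ((F ∨ F) ∧ (F ∨ F)))
  →4  (T ∧ (T ∧ F)) ∧ ((F ∨ F) ∧ (F ∨ F))
  →5  (T ∧ F) ∧ ((F ∨ F) ∧ (F ∨ F))
  →6  F ∧ ((F ∨ F) ∧ (F ∨ F))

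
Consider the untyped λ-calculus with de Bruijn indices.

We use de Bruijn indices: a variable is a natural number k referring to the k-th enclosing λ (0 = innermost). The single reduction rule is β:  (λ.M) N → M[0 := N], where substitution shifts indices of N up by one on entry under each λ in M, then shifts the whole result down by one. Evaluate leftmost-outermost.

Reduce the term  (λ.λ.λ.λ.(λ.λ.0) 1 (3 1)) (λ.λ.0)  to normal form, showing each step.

Answer: normal form = λ.λ.λ.λ.0  (in 4 steps)

Working:
  start: (λ.λ.λ.λ.(λ.λ.0) 1 (3 1)) (λ.λ.0)
  step 1: λ.λ.λ.(λ.λ.0) 1 ((λ.λ.0) 1)
  step 2: λ.λ.λ.(λ.0) ((λ.λ.0) 1)
  step 3: λ.λ.λ.(λ.λ.0) 1
  step 4: λ.λ.λ.λ.0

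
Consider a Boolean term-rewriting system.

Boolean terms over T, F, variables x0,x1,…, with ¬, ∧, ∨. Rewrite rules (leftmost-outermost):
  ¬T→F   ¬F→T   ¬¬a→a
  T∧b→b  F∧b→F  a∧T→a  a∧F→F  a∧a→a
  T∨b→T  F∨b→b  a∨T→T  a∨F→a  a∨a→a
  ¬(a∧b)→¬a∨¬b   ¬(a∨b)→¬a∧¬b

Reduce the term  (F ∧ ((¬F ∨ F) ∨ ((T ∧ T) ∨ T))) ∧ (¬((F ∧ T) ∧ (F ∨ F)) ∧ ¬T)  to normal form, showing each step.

Answer: normal form = F  (in 2 steps)

Reduction:
  start: (F ∧ ((¬F ∨ F) ∨ ((T ∧ T) ∨ T))) ∧ (¬((F ∧ T) ∧ (F ∨ F)) ∧ ¬T)
  [1] F ∧ (¬((F ∧ T) ∧ (F ∨ F)) ∧ ¬T)
  [2] F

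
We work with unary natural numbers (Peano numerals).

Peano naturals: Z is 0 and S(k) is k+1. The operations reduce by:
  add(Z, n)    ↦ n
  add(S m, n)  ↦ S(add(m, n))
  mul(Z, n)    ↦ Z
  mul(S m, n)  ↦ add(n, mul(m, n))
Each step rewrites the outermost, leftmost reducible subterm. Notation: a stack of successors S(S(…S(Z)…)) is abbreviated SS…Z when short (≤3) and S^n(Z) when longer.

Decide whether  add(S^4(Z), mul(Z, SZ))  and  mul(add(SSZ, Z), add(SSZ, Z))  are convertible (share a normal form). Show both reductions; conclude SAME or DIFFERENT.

Term A:
  start: add(S^4(Z), mul(Z, SZ))
  [1] S(add(SSSZ, mul(Z, SZ)))
  [2] S(S(add(SSZ, mul(Z, SZ))))
  [3] S(S(S(add(SZ, mul(Z, SZ)))))
  [4] S(S(S(S(add(Z, mul(Z, SZ))))))
  [5] S(S(S(S(mul(Z, SZ)))))
  [6] S^4(Z)

Term B:
  start: mul(add(SSZ, Z), add(SSZ, Z))
  [1] mul(S(add(SZ, Z)), add(SSZ, Z))
  [2] add(add(SSZ, Z), mul(add(SZ, Z), add(SSZ, Z)))
  [3] add(S(add(SZ, Z)), mul(add(SZ, Z), add(SSZ, Z)))
  [4] S(add(add(SZ, Z), mul(add(SZ, Z), add(SSZ, Z))))
  [5] S(add(S(add(Z, Z)), mul(add(SZ, Z), add(SSZ, Z))))
  [6] S(S(add(add(Z, Z), mul(add(SZ, Z), add(SSZ, Z)))))
  [7] S(S(add(Z, mul(add(SZ, Z), add(SSZ, Z)))))
  [8] S(S(mul(add(SZ, Z), add(SSZ, Z))))
  [9] S(S(mul(S(add(Z, Z)), add(SSZ, Z))))
  [10] S(S(add(add(SSZ, Z), mul(add(Z, Z), add(SSZ, Z)))))
  [11] S(S(add(S(add(SZ, Z)), mul(add(Z, Z), add(SSZ, Z)))))
  [12] S(S(S(add(add(SZ, Z), mul(add(Z, Z), add(SSZ, Z))))))
  [13] S(S(S(add(S(add(Z, Z)), mul(add(Z, Z), add(SSZ, Z))))))
  [14] S(S(S(S(add(add(Z, Z), mul(add(Z, Z), add(SSZ, Z)))))))
  [15] S(S(S(S(add(Z, mul(add(Z, Z), add(SSZ, Z)))))))
  [16] S(S(S(S(mul(add(Z, Z), add(SSZ, Z))))))
  [17] S(S(S(S(mul(Z, add(SSZ, Z))))))
  [18] S^4(Z)

Answer: SAME — A ⇓ S^4(Z), B ⇓ S^4(Z)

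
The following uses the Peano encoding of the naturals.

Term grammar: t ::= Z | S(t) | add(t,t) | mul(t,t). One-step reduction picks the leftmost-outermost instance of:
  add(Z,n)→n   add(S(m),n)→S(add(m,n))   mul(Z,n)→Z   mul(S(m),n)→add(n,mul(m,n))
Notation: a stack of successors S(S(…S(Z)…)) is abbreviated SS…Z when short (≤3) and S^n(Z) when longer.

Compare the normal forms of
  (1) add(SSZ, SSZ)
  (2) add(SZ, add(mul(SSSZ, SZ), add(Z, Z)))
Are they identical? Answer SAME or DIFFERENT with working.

Answer: SAME — A ⇓ S^4(Z), B ⇓ S^4(Z)

Working:
Term A:
  start: add(SSZ, SSZ)
  [1] S(add(SZ, SSZ))
  [2] S(S(add(Z, SSZ)))
  [3] S^4(Z)

Term B:
  start: add(SZ, add(mul(SSSZ, SZ), add(Z, Z)))
  [1] S(add(Z, add(mul(SSSZ, SZ), add(Z, Z))))
  [2] S(add(mul(SSSZ, SZ), add(Z, Z)))
  [3] S(add(add(SZ, mul(SSZ, SZ)), add(Z, Z)))
  [4] S(add(S(add(Z, mul(SSZ, SZ))), add(Z, Z)))
  [5] S(S(add(add(Z, mul(SSZ, SZ)), add(Z, Z))))
  [6] S(S(add(mul(SSZ, SZ), add(Z, Z))))
  [7] S(S(add(add(SZ, mul(SZ, SZ)), add(Z, Z))))
  [8] S(S(add(S(add(Z, mul(SZ, SZ))), add(Z, Z))))
  [9] S(S(S(add(add(Z, mul(SZ, SZ)), add(Z, Z)))))
  [10] S(S(S(add(mul(SZ, SZ), add(Z, Z)))))
  [11] S(S(S(add(add(SZ, mul(Z, SZ)), add(Z, Z)))))
  [12] S(S(S(add(S(add(Z, mul(Z, SZ))), add(Z, Z)))))
  [13] S(S(S(S(add(add(Z, mul(Z, SZ)), add(Z, Z))))))
  [14] S(S(S(S(add(mul(Z, SZ), add(Z, Z))))))
  [15] S(S(S(S(add(Z, add(Z, Z))))))
  [16] S(S(S(S(add(Z, Z)))))
  [17] S^4(Z)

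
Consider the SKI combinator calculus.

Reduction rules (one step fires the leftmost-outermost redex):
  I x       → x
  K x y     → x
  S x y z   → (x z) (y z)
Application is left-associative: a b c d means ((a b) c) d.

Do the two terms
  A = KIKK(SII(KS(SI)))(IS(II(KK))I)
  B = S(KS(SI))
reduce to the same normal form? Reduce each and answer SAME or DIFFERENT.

Answer: SAME — A ⇓ SS, B ⇓ SS

Reduction:
Term A:
  start: KIKK(SII(KS(SI)))(IS(II(KK))I)
  →1  IK(SII(KS(SI)))(IS(II(KK))I)
  →2  K(SII(KS(SI)))(IS(II(KK))I)
  →3  SII(KS(SI))
  →4  I(KS(SI))(I(KS(SI)))
  →5  KS(SI)(I(KS(SI)))
  →6  S(I(KS(SI)))
  →7  S(KS(SI))
  →8  SS

Term B:
  start: S(KS(SI))
  →1  SS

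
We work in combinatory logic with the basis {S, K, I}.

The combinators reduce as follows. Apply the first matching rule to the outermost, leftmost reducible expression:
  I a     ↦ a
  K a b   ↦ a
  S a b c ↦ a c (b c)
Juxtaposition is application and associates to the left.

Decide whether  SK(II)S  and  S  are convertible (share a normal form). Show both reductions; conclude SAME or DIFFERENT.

Answer: SAME — A ⇓ S, B ⇓ S

Derivation:
Term A:
  start: SK(II)S
  [1] KS(IIS)
  [2] S

Term B:
  start: S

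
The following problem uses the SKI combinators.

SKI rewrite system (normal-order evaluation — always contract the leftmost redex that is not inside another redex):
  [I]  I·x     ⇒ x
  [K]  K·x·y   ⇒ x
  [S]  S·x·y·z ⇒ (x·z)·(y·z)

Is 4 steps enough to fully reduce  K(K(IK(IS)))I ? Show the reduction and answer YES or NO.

Answer: YES — reaches normal form K(KS) in 3 ≤ 4 steps

Reduction:
  start: K(K(IK(IS)))I
  step 1: K(IK(IS))
  step 2: K(K(IS))
  step 3: K(KS)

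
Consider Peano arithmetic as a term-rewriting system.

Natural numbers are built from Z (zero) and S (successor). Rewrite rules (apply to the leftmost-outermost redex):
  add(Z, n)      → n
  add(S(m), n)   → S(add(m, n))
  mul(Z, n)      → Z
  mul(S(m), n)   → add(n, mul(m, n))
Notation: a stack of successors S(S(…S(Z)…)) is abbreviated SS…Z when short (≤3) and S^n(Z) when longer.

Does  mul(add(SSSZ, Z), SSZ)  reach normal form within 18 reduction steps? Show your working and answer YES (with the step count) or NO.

  start: mul(add(SSSZ, Z), SSZ)
  step 1: mul(S(add(SSZ, Z)), SSZ)
  step 2: add(SSZ, mul(add(SSZ, Z), SSZ))
  step 3: S(add(SZ, mul(add(SSZ, Z), SSZ)))
  step 4: S(S(add(Z, mul(add(SSZ, Z), SSZ))))
  step 5: S(S(mul(add(SSZ, Z), SSZ)))
  step 6: S(S(mul(S(add(SZ, Z)), SSZ)))
  step 7: S(S(add(SSZ, mul(add(SZ, Z), SSZ))))
  step 8: S(S(S(add(SZ, mul(add(SZ, Z), SSZ)))))
  step 9: S(S(S(S(add(Z, mul(add(SZ, Z), SSZ))))))
  step 10: S(S(S(S(mul(add(SZ, Z), SSZ)))))
  step 11: S(S(S(S(mul(S(add(Z, Z)), SSZ)))))
  step 12: S(S(S(S(add(SSZ, mul(add(Z, Z), SSZ))))))
  step 13: S(S(S(S(S(add(SZ, mul(add(Z, Z), SSZ)))))))
  step 14: S(S(S(S(S(S(add(Z, mul(add(Z, Z), SSZ))))))))
  step 15: S(S(S(S(S(S(mul(add(Z, Z), SSZ)))))))
  step 16: S(S(S(S(S(S(mul(Z, SSZ)))))))
  step 17: S^6(Z)

Answer: YES — reaches normal form S^6(Z) in 17 ≤ 18 steps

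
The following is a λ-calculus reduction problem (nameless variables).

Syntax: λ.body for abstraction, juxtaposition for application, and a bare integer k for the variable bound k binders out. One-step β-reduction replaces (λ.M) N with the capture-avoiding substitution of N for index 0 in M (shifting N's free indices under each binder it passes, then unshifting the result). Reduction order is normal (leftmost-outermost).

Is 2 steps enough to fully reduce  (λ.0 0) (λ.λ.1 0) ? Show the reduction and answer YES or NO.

Answer: NO — after 2 steps the term is λ.(λ.λ.1 0) 0, not yet normal

Derivation:
  start: (λ.0 0) (λ.λ.1 0)
  [1] (λ.λ.1 0) (λ.λ.1 0)
  [2] λ.(λ.λ.1 0) 0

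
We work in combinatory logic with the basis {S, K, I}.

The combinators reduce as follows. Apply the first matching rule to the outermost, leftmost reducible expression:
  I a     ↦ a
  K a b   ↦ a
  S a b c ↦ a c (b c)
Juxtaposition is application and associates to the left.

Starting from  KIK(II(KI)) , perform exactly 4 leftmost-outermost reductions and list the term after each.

  start: KIK(II(KI))
  step 1: I(II(KI))
  step 2: II(KI)
  step 3: I(KI)
  step 4: KI

Answer: after 4 steps: KI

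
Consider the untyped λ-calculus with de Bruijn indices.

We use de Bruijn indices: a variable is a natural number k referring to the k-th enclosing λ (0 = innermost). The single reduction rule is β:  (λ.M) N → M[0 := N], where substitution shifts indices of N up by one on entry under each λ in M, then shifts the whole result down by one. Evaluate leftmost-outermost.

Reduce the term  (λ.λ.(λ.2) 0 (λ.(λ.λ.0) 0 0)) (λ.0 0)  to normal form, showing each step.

Answer: normal form = λ.λ.0  (in 8 steps)

Derivation:
  start: (λ.λ.(λ.2) 0 (λ.(λ.λ.0) 0 0)) (λ.0 0)
  step 1: λ.(λ.λ.0 0) 0 (λ.(λ.λ.0) 0 0)
  step 2: λ.(λ.0 0) (λ.(λ.λ.0) 0 0)
  step 3: λ.(λ.(λ.λ.0) 0 0) (λ.(λ.λ.0) 0 0)
  step 4: λ.(λ.λ.0) (λ.(λ.λ.0) 0 0) (λ.(λ.λ.0) 0 0)
  step 5: λ.(λ.0) (λ.(λ.λ.0) 0 0)
  step 6: λ.λ.(λ.λ.0) 0 0
  step 7: λ.λ.(λ.0) 0
  step 8: λ.λ.0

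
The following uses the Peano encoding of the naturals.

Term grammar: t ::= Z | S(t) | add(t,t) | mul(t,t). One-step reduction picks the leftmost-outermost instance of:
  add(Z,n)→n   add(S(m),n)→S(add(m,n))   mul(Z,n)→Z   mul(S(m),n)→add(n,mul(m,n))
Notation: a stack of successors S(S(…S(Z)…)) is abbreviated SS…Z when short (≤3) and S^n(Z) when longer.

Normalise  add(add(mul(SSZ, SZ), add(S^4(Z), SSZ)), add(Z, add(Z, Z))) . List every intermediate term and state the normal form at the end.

  start: add(add(mul(SSZ, SZ), add(S^4(Z), SSZ)), add(Z, add(Z, Z)))
  →1  add(add(add(SZ, mul(SZ, SZ)), add(S^4(Z), SSZ)), add(Z, add(Z, Z)))
  →2  add(add(S(add(Z, mul(SZ, SZ))), add(S^4(Z), SSZ)), add(Z, add(Z, Z)))
  →3  add(S(add(add(Z, mul(SZ, SZ)), add(S^4(Z), SSZ))), add(Z, add(Z, Z)))
  →4  S(add(add(add(Z, mul(SZ, SZ)), add(S^4(Z), SSZ)), add(Z, add(Z, Z))))
  →5  S(add(add(mul(SZ, SZ), add(S^4(Z), SSZ)), add(Z, add(Z, Z))))
  →6  S(add(add(add(SZ, mul(Z, SZ)), add(S^4(Z), SSZ)), add(Z, add(Z, Z))))
  →7  S(add(add(S(add(Z, mul(Z, SZ))), add(S^4(Z), SSZ)), add(Z, add(Z, Z))))
  →8  S(add(S(add(add(Z, mul(Z, SZ)), add(S^4(Z), SSZ))), add(Z, add(Z, Z))))
  →9  S(S(add(add(add(Z, mul(Z, SZ)), add(S^4(Z), SSZ)), add(Z, add(Z, Z)))))
  →10  S(S(add(add(mul(Z, SZ), add(S^4(Z), SSZ)), add(Z, add(Z, Z)))))
  →11  S(S(add(add(Z, add(S^4(Z), SSZ)), add(Z, add(Z, Z)))))
  →12  S(S(add(add(S^4(Z), SSZ), add(Z, add(Z, Z)))))
  →13  S(S(add(S(add(SSSZ, SSZ)), add(Z, add(Z, Z)))))
  →14  S(S(S(add(add(SSSZ, SSZ), add(Z, add(Z, Z))))))
  →15  S(S(S(add(S(add(SSZ, SSZ)), add(Z, add(Z, Z))))))
  →16  S(S(S(S(add(add(SSZ, SSZ), add(Z, add(Z, Z)))))))
  →17  S(S(S(S(add(S(add(SZ, SSZ)), add(Z, add(Z, Z)))))))
  →18  S(S(S(S(S(add(add(SZ, SSZ), add(Z, add(Z, Z))))))))
  →19  S(S(S(S(S(add(S(add(Z, SSZ)), add(Z, add(Z, Z))))))))
  →20  S(S(S(S(S(S(add(add(Z, SSZ), add(Z, add(Z, Z)))))))))
  →21  S(S(S(S(S(S(add(SSZ, add(Z, add(Z, Z)))))))))
  →22  S(S(S(S(S(S(S(add(SZ, add(Z, add(Z, Z))))))))))
  →23  S(S(S(S(S(S(S(S(add(Z, add(Z, add(Z, Z)))))))))))
  →24  S(S(S(S(S(S(S(S(add(Z, add(Z, Z))))))))))
  →25  S(S(S(S(S(S(S(S(add(Z, Z)))))))))
  →26  S^8(Z)

Answer: normal form = S^8(Z)  (in 26 steps)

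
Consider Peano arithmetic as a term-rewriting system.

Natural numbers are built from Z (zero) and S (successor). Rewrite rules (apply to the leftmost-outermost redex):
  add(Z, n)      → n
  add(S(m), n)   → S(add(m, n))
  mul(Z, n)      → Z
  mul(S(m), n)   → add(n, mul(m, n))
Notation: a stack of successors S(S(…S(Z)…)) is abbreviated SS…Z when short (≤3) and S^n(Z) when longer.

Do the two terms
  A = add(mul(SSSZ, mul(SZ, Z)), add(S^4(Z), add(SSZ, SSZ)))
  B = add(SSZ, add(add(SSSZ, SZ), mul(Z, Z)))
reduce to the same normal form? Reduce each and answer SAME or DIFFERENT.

Answer: DIFFERENT — A ⇓ S^8(Z), B ⇓ S^6(Z)

Reduction:
Term A:
  start: add(mul(SSSZ, mul(SZ, Z)), add(S^4(Z), add(SSZ, SSZ)))
  [1] add(add(mul(SZ, Z), mul(SSZ, mul(SZ, Z))), add(S^4(Z), add(SSZ, SSZ)))
  [2] add(add(add(Z, mul(Z, Z)), mul(SSZ, mul(SZ, Z))), add(S^4(Z), add(SSZ, SSZ)))
  [3] add(add(mul(Z, Z), mul(SSZ, mul(SZ, Z))), add(S^4(Z), add(SSZ, SSZ)))
  [4] add(add(Z, mul(SSZ, mul(SZ, Z))), add(S^4(Z), add(SSZ, SSZ)))
  [5] add(mul(SSZ, mul(SZ, Z)), add(S^4(Z), add(SSZ, SSZ)))
  [6] add(add(mul(SZ, Z), mul(SZ, mul(SZ, Z))), add(S^4(Z), add(SSZ, SSZ)))
  [7] add(add(add(Z, mul(Z, Z)), mul(SZ, mul(SZ, Z))), add(S^4(Z), add(SSZ, SSZ)))
  [8] add(add(mul(Z, Z), mul(SZ, mul(SZ, Z))), add(S^4(Z), add(SSZ, SSZ)))
  [9] add(add(Z, mul(SZ, mul(SZ, Z))), add(S^4(Z), add(SSZ, SSZ)))
  [10] add(mul(SZ, mul(SZ, Z)), add(S^4(Z), add(SSZ, SSZ)))
  [11] add(add(mul(SZ, Z), mul(Z, mul(SZ, Z))), add(S^4(Z), add(SSZ, SSZ)))
  [12] add(add(add(Z, mul(Z, Z)), mul(Z, mul(SZ, Z))), add(S^4(Z), add(SSZ, SSZ)))
  [13] add(add(mul(Z, Z), mul(Z, mul(SZ, Z))), add(S^4(Z), add(SSZ, SSZ)))
  [14] add(add(Z, mul(Z, mul(SZ, Z))), add(S^4(Z), add(SSZ, SSZ)))
  [15] add(mul(Z, mul(SZ, Z)), add(S^4(Z), add(SSZ, SSZ)))
  [16] add(Z, add(S^4(Z), add(SSZ, SSZ)))
  [17] add(S^4(Z), add(SSZ, SSZ))
  [18] S(add(SSSZ, add(SSZ, SSZ)))
  [19] S(S(add(SSZ, add(SSZ, SSZ))))
  [20] S(S(S(add(SZ, add(SSZ, SSZ)))))
  [21] S(S(S(S(add(Z, add(SSZ, SSZ))))))
  [22] S(S(S(S(add(SSZ, SSZ)))))
  [23] S(S(S(S(S(add(SZ, SSZ))))))
  [24] S(S(S(S(S(S(add(Z, SSZ)))))))
  [25] S^8(Z)

Term B:
  start: add(SSZ, add(add(SSSZ, SZ), mul(Z, Z)))
  [1] S(add(SZ, add(add(SSSZ, SZ), mul(Z, Z))))
  [2] S(S(add(Z, add(add(SSSZ, SZ), mul(Z, Z)))))
  [3] S(S(add(add(SSSZ, SZ), mul(Z, Z))))
  [4] S(S(add(S(add(SSZ, SZ)), mul(Z, Z))))
  [5] S(S(S(add(add(SSZ, SZ), mul(Z, Z)))))
  [6] S(S(S(add(S(add(SZ, SZ)), mul(Z, Z)))))
  [7] S(S(S(S(add(add(SZ, SZ), mul(Z, Z))))))
  [8] S(S(S(S(add(S(add(Z, SZ)), mul(Z, Z))))))
  [9] S(S(S(S(S(add(add(Z, SZ), mul(Z, Z)))))))
  [10] S(S(S(S(S(add(SZ, mul(Z, Z)))))))
  [11] S(S(S(S(S(S(add(Z, mul(Z, Z))))))))
  [12] S(S(S(S(S(S(mul(Z, Z)))))))
  [13] S^6(Z)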